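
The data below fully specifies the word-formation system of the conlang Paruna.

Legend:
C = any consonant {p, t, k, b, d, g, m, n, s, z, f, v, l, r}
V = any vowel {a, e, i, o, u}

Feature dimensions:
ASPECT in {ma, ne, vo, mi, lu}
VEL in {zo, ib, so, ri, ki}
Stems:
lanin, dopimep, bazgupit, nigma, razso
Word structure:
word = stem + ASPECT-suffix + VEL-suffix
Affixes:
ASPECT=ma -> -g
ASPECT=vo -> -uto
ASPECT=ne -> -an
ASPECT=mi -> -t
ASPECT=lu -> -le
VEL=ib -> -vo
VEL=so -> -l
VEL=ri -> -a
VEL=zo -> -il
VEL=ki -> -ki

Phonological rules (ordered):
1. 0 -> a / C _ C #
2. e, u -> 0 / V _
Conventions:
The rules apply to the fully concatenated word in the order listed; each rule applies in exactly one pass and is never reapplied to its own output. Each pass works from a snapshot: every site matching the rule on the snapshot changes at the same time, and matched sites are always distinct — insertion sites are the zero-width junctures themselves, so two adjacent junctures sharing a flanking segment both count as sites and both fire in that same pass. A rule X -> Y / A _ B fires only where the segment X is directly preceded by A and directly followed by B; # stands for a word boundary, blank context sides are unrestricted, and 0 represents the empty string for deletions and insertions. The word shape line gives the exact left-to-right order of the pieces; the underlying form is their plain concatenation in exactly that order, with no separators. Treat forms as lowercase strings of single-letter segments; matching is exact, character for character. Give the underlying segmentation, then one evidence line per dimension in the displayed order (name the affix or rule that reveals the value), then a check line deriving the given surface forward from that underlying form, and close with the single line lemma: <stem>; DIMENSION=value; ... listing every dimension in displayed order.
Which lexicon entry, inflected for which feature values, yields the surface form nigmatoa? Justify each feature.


underlying: nigma-uto-a
ASPECT=vo - signalled by the affix -uto
VEL=ri - signalled by the affix -a
check: nigmautoa -> nigmautoa -> nigmatoa
lemma: nigma; ASPECT=vo; VEL=ri


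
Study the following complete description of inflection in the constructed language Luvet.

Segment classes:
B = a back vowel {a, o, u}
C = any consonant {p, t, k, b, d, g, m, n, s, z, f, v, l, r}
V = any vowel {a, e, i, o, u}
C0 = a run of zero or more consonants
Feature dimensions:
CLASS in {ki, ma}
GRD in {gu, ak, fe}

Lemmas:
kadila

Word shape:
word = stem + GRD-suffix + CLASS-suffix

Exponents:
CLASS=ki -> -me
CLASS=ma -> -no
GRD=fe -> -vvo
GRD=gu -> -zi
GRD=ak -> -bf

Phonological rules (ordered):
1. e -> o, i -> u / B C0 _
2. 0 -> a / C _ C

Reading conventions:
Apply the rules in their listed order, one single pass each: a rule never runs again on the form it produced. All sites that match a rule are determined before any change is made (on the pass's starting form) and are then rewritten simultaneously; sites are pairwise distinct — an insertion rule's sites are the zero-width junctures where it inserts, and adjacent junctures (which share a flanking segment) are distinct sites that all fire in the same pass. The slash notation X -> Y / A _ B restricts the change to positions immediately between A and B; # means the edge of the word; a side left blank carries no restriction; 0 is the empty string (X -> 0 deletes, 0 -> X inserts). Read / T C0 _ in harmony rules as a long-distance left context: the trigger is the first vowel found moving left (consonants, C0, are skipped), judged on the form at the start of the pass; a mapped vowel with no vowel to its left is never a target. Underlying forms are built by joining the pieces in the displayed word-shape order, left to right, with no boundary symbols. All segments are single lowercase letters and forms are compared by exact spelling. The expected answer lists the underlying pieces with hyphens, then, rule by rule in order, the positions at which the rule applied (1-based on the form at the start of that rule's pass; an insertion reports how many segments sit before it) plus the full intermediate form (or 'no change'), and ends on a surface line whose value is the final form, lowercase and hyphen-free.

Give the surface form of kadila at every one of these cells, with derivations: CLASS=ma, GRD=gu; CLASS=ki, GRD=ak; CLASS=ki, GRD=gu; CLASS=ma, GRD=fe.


cell CLASS=ma, GRD=gu:
underlying: kadila-zi-no
1. e -> o, i -> u / B C0 _: fires at position(s) 4, 8: kadulazuno
2. 0 -> a / C _ C: no change
surface: kadulazuno

cell CLASS=ki, GRD=ak:
underlying: kadila-bf-me
1. e -> o, i -> u / B C0 _: fires at position(s) 4, 10: kadulabfmo
2. 0 -> a / C _ C: inserts after position(s) 7, 8: kadulabafamo
surface: kadulabafamo

cell CLASS=ki, GRD=gu:
underlying: kadila-zi-me
1. e -> o, i -> u / B C0 _: fires at position(s) 4, 8: kadulazume
2. 0 -> a / C _ C: no change
surface: kadulazume

cell CLASS=ma, GRD=fe:
underlying: kadila-vvo-no
1. e -> o, i -> u / B C0 _: fires at position(s) 4: kadulavvono
2. 0 -> a / C _ C: inserts after position(s) 7: kadulavavono
surface: kadulavavono


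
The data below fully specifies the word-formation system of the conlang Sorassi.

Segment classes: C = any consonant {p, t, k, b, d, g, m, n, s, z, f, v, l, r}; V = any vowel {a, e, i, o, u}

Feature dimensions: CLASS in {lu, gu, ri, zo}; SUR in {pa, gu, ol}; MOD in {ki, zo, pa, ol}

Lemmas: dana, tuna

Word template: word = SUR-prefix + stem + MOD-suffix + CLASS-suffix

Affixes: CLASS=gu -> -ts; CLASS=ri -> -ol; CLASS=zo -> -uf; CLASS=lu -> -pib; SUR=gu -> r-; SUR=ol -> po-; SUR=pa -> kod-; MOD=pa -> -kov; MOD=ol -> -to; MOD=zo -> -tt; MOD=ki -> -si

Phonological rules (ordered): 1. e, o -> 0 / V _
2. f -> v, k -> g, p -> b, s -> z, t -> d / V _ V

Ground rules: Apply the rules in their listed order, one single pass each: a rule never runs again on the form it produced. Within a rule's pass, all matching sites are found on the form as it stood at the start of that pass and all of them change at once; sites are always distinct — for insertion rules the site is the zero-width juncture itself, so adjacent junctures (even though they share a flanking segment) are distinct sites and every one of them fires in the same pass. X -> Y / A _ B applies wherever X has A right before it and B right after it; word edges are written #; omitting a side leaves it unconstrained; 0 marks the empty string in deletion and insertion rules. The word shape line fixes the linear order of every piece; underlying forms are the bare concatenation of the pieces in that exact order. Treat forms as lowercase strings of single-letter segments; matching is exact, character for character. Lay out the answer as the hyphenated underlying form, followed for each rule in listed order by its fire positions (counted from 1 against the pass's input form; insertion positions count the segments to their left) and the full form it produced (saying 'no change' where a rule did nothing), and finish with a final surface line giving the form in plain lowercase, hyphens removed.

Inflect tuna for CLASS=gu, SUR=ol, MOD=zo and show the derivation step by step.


underlying: po-tuna-tt-ts
1. e, o -> 0 / V _: no change
2. f -> v, k -> g, p -> b, s -> z, t -> d / V _ V: fires at position(s) 3: podunattts
surface: podunattts


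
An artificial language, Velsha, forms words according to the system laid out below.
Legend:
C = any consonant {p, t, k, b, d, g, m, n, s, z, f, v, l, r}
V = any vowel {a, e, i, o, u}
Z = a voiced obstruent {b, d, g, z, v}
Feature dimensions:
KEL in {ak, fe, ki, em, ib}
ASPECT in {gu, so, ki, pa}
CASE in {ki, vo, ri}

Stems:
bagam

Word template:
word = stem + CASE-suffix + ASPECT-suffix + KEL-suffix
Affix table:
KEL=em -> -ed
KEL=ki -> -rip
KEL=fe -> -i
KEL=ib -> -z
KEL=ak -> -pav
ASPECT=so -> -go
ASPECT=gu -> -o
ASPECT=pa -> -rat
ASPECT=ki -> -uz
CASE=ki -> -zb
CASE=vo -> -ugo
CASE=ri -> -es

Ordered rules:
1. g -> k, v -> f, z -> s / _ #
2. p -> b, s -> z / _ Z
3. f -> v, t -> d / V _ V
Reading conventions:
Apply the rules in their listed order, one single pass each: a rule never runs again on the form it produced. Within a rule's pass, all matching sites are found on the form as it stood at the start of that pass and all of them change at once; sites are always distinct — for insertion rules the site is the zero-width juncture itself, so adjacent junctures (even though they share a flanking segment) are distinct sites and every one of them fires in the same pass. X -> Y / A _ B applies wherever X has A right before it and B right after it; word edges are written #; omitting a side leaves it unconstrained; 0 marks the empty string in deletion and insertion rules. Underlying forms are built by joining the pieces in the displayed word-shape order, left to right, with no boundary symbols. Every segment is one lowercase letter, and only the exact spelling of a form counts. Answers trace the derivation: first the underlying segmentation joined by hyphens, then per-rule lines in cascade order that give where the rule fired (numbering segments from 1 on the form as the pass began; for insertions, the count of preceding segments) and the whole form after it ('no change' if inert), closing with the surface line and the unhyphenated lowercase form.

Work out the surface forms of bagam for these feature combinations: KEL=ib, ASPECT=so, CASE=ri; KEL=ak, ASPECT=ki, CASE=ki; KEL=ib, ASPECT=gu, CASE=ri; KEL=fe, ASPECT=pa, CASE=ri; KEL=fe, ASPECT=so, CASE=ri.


cell KEL=ib, ASPECT=so, CASE=ri:
underlying: bagam-es-go-z
1. g -> k, v -> f, z -> s / _ #: fires at position(s) 10: bagamesgos
2. p -> b, s -> z / _ Z: fires at position(s) 7: bagamezgos
3. f -> v, t -> d / V _ V: no change
surface: bagamezgos

cell KEL=ak, ASPECT=ki, CASE=ki:
underlying: bagam-zb-uz-pav
1. g -> k, v -> f, z -> s / _ #: fires at position(s) 12: bagamzbuzpaf
2. p -> b, s -> z / _ Z: no change
3. f -> v, t -> d / V _ V: no change
surface: bagamzbuzpaf

cell KEL=ib, ASPECT=gu, CASE=ri:
underlying: bagam-es-o-z
1. g -> k, v -> f, z -> s / _ #: fires at position(s) 9: bagamesos
2. p -> b, s -> z / _ Z: no change
3. f -> v, t -> d / V _ V: no change
surface: bagamesos

cell KEL=fe, ASPECT=pa, CASE=ri:
underlying: bagam-es-rat-i
1. g -> k, v -> f, z -> s / _ #: no change
2. p -> b, s -> z / _ Z: no change
3. f -> v, t -> d / V _ V: fires at position(s) 10: bagamesradi
surface: bagamesradi

cell KEL=fe, ASPECT=so, CASE=ri:
underlying: bagam-es-go-i
1. g -> k, v -> f, z -> s / _ #: no change
2. p -> b, s -> z / _ Z: fires at position(s) 7: bagamezgoi
3. f -> v, t -> d / V _ V: no change
surface: bagamezgoi


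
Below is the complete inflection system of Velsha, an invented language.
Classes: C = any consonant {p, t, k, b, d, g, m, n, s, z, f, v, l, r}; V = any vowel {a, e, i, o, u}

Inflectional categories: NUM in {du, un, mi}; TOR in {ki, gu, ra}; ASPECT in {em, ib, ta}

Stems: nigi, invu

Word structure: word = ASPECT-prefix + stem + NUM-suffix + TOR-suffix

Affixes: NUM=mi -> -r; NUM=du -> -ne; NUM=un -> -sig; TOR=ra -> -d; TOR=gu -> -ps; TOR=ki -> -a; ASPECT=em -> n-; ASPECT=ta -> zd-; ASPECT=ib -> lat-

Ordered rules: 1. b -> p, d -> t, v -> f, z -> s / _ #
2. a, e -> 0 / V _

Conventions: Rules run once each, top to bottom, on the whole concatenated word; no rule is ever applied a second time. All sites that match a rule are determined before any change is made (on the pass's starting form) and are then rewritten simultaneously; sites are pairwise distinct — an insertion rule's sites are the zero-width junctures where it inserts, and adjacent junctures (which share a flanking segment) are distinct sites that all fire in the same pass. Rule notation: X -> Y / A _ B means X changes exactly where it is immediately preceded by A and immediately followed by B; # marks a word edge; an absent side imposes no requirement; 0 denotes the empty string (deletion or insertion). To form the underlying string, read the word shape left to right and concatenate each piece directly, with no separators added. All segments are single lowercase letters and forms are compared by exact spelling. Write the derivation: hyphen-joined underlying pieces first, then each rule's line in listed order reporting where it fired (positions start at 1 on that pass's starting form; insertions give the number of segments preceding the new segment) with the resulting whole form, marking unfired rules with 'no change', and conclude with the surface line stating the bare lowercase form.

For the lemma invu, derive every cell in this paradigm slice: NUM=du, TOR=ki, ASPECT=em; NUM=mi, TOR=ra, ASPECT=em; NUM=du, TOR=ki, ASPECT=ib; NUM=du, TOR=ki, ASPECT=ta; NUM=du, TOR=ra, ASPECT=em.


cell NUM=du, TOR=ki, ASPECT=em:
underlying: n-invu-ne-a
1. b -> p, d -> t, v -> f, z -> s / _ #: no change
2. a, e -> 0 / V _: fires at position(s) 8: ninvune
surface: ninvune

cell NUM=mi, TOR=ra, ASPECT=em:
underlying: n-invu-r-d
1. b -> p, d -> t, v -> f, z -> s / _ #: fires at position(s) 7: ninvurt
2. a, e -> 0 / V _: no change
surface: ninvurt

cell NUM=du, TOR=ki, ASPECT=ib:
underlying: lat-invu-ne-a
1. b -> p, d -> t, v -> f, z -> s / _ #: no change
2. a, e -> 0 / V _: fires at position(s) 10: latinvune
surface: latinvune

cell NUM=du, TOR=ki, ASPECT=ta:
underlying: zd-invu-ne-a
1. b -> p, d -> t, v -> f, z -> s / _ #: no change
2. a, e -> 0 / V _: fires at position(s) 9: zdinvune
surface: zdinvune

cell NUM=du, TOR=ra, ASPECT=em:
underlying: n-invu-ne-d
1. b -> p, d -> t, v -> f, z -> s / _ #: fires at position(s) 8: ninvunet
2. a, e -> 0 / V _: no change
surface: ninvunet


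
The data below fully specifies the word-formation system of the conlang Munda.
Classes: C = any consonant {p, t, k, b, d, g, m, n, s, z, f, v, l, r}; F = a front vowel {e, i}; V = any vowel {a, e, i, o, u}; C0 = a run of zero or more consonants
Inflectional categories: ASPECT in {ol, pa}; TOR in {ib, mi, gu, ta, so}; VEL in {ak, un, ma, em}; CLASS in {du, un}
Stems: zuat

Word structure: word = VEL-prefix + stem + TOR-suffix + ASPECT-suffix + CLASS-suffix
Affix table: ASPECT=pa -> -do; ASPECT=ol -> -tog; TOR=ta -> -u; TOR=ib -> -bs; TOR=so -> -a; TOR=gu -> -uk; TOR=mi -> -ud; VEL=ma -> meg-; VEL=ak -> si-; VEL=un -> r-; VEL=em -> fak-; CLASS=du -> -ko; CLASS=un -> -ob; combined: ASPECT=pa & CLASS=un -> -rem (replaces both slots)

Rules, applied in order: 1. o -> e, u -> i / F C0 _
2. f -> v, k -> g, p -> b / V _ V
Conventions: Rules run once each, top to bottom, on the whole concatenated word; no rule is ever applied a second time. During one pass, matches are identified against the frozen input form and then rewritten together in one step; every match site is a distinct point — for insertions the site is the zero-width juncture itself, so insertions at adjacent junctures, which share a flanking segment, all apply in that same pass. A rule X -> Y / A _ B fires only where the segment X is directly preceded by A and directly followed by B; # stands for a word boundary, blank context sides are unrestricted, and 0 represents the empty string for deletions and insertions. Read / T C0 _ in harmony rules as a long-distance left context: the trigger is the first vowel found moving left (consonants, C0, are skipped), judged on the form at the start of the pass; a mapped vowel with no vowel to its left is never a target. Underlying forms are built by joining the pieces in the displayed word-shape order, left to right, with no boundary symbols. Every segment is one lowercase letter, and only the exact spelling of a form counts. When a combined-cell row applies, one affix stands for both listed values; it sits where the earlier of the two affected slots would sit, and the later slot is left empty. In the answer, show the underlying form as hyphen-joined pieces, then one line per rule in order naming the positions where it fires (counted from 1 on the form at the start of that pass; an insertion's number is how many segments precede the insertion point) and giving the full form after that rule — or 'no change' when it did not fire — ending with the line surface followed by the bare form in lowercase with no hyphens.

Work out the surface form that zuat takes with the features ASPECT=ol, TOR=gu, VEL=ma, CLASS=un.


underlying: meg-zuat-uk-tog-ob
1. o -> e, u -> i / F C0 _: fires at position(s) 5: megziatuktogob
2. f -> v, k -> g, p -> b / V _ V: no change
surface: megziatuktogob


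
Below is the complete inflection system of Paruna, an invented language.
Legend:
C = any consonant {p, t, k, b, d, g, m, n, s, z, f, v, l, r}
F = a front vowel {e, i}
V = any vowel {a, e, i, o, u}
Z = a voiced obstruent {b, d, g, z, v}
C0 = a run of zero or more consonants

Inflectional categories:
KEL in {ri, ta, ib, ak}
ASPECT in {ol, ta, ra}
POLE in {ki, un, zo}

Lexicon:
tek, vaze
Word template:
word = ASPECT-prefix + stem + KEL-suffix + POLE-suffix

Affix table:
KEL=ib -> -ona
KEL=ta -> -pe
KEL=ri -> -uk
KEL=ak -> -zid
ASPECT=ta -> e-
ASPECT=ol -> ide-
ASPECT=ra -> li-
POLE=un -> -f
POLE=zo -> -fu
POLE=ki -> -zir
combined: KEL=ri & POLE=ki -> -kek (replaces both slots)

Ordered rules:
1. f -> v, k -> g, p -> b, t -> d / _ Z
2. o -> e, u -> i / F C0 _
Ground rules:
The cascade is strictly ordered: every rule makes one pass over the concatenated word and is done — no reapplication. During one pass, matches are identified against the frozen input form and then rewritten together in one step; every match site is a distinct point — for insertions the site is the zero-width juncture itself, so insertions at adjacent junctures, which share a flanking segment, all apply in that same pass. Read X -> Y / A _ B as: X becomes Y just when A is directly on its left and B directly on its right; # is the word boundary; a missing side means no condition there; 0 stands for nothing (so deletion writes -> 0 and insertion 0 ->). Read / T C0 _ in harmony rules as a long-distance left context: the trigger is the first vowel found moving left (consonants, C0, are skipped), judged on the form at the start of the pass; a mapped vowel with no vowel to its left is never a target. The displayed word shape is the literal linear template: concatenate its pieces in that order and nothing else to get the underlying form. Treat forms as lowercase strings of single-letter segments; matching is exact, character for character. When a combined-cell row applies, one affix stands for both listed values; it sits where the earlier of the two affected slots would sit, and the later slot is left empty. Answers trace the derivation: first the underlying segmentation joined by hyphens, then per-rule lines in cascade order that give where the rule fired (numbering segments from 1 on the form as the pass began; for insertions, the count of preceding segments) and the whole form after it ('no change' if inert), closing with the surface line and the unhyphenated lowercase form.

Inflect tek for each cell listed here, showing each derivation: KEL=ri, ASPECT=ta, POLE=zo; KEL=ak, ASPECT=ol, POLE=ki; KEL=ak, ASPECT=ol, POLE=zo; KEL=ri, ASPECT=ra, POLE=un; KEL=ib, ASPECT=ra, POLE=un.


cell KEL=ri, ASPECT=ta, POLE=zo:
underlying: e-tek-uk-fu
1. f -> v, k -> g, p -> b, t -> d / _ Z: no change
2. o -> e, u -> i / F C0 _: fires at position(s) 5: etekikfu
surface: etekikfu

cell KEL=ak, ASPECT=ol, POLE=ki:
underlying: ide-tek-zid-zir
1. f -> v, k -> g, p -> b, t -> d / _ Z: fires at position(s) 6: idetegzidzir
2. o -> e, u -> i / F C0 _: no change
surface: idetegzidzir

cell KEL=ak, ASPECT=ol, POLE=zo:
underlying: ide-tek-zid-fu
1. f -> v, k -> g, p -> b, t -> d / _ Z: fires at position(s) 6: idetegzidfu
2. o -> e, u -> i / F C0 _: fires at position(s) 11: idetegzidfi
surface: idetegzidfi

cell KEL=ri, ASPECT=ra, POLE=un:
underlying: li-tek-uk-f
1. f -> v, k -> g, p -> b, t -> d / _ Z: no change
2. o -> e, u -> i / F C0 _: fires at position(s) 6: litekikf
surface: litekikf

cell KEL=ib, ASPECT=ra, POLE=un:
underlying: li-tek-ona-f
1. f -> v, k -> g, p -> b, t -> d / _ Z: no change
2. o -> e, u -> i / F C0 _: fires at position(s) 6: litekenaf
surface: litekenaf


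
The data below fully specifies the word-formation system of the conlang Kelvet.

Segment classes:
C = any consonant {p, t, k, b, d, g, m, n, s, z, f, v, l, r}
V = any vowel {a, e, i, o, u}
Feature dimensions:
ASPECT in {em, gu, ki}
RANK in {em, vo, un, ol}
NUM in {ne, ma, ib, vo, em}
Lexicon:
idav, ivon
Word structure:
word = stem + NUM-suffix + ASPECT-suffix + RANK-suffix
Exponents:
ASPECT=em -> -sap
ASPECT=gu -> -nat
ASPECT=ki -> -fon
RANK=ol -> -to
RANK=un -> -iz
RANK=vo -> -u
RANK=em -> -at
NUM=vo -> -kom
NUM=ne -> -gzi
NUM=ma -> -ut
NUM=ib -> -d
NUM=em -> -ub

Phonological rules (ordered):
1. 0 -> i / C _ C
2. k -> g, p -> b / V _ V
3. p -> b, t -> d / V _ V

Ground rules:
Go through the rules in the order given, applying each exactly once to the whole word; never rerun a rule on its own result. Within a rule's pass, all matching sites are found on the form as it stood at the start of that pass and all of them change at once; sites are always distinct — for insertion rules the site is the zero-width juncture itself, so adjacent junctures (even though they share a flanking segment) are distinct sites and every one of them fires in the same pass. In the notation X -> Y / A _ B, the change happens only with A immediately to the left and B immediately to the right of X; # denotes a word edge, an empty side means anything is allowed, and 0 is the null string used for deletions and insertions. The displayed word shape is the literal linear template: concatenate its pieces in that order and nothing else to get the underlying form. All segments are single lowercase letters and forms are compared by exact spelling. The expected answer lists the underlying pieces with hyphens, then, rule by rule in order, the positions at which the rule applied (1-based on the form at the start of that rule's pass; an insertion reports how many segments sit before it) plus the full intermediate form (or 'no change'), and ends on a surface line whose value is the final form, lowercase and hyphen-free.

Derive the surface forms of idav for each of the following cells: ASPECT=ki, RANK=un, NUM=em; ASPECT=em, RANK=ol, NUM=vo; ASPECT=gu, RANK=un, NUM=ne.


cell ASPECT=ki, RANK=un, NUM=em:
underlying: idav-ub-fon-iz
1. 0 -> i / C _ C: inserts after position(s) 6: idavubifoniz
2. k -> g, p -> b / V _ V: no change
3. p -> b, t -> d / V _ V: no change
surface: idavubifoniz

cell ASPECT=em, RANK=ol, NUM=vo:
underlying: idav-kom-sap-to
1. 0 -> i / C _ C: inserts after position(s) 4, 7, 10: idavikomisapito
2. k -> g, p -> b / V _ V: fires at position(s) 6, 12: idavigomisabito
3. p -> b, t -> d / V _ V: fires at position(s) 14: idavigomisabido
surface: idavigomisabido

cell ASPECT=gu, RANK=un, NUM=ne:
underlying: idav-gzi-nat-iz
1. 0 -> i / C _ C: inserts after position(s) 4, 5: idavigizinatiz
2. k -> g, p -> b / V _ V: no change
3. p -> b, t -> d / V _ V: fires at position(s) 12: idavigizinadiz
surface: idavigizinadiz


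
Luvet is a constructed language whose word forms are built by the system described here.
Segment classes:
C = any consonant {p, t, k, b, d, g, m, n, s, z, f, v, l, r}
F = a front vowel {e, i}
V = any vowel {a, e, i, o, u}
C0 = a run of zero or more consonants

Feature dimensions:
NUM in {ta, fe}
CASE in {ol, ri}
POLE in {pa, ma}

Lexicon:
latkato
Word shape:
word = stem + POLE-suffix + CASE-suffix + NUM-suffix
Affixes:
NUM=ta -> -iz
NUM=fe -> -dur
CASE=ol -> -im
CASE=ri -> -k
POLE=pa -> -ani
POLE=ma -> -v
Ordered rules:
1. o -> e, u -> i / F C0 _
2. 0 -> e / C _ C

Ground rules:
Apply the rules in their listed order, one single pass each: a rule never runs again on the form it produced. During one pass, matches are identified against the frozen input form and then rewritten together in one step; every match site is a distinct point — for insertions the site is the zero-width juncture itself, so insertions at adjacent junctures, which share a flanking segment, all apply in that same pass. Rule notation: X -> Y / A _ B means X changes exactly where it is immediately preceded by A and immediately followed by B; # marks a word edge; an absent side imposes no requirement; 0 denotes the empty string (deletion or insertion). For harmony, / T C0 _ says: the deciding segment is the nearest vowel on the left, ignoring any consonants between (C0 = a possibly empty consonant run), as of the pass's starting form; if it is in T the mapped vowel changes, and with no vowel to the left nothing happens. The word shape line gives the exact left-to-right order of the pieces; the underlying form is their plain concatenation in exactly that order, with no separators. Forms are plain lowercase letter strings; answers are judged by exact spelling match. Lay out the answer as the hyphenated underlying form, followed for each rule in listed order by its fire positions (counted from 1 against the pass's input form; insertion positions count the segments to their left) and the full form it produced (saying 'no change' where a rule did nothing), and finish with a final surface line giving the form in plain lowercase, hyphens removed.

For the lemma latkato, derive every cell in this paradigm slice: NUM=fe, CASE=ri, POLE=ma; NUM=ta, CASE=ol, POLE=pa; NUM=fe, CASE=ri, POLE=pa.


cell NUM=fe, CASE=ri, POLE=ma:
underlying: latkato-v-k-dur
1. o -> e, u -> i / F C0 _: no change
2. 0 -> e / C _ C: inserts after position(s) 3, 8, 9: latekatovekedur
surface: latekatovekedur

cell NUM=ta, CASE=ol, POLE=pa:
underlying: latkato-ani-im-iz
1. o -> e, u -> i / F C0 _: no change
2. 0 -> e / C _ C: inserts after position(s) 3: latekatoaniimiz
surface: latekatoaniimiz

cell NUM=fe, CASE=ri, POLE=pa:
underlying: latkato-ani-k-dur
1. o -> e, u -> i / F C0 _: fires at position(s) 13: latkatoanikdir
2. 0 -> e / C _ C: inserts after position(s) 3, 11: latekatoanikedir
surface: latekatoanikedir


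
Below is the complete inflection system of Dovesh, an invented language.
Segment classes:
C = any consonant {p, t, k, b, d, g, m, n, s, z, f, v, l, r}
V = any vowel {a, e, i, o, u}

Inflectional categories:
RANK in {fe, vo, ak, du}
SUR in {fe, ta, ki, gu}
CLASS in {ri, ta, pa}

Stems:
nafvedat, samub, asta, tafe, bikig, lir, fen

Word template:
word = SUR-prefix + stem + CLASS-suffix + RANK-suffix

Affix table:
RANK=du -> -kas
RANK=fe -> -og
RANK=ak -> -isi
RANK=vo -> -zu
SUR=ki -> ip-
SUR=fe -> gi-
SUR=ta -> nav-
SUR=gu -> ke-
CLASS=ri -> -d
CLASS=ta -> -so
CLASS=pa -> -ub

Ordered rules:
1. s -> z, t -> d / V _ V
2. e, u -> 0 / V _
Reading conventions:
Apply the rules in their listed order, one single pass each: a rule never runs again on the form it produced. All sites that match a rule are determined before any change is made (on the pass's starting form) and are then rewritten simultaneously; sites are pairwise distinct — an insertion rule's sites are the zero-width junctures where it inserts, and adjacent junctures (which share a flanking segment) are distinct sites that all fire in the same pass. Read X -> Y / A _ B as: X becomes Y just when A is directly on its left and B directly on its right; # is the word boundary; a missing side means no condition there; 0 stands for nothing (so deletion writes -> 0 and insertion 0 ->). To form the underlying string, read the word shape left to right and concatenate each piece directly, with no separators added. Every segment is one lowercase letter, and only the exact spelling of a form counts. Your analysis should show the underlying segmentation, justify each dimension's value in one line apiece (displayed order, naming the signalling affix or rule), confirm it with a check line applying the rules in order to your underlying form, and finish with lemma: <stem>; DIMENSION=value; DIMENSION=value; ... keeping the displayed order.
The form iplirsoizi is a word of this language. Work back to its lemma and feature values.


underlying: ip-lir-so-isi
RANK=ak - signalled by the affix -isi
SUR=ki - signalled by the affix ip-
CLASS=ta - signalled by the affix -so
check: iplirsoisi -> iplirsoizi -> iplirsoizi
lemma: lir; RANK=ak; SUR=ki; CLASS=ta


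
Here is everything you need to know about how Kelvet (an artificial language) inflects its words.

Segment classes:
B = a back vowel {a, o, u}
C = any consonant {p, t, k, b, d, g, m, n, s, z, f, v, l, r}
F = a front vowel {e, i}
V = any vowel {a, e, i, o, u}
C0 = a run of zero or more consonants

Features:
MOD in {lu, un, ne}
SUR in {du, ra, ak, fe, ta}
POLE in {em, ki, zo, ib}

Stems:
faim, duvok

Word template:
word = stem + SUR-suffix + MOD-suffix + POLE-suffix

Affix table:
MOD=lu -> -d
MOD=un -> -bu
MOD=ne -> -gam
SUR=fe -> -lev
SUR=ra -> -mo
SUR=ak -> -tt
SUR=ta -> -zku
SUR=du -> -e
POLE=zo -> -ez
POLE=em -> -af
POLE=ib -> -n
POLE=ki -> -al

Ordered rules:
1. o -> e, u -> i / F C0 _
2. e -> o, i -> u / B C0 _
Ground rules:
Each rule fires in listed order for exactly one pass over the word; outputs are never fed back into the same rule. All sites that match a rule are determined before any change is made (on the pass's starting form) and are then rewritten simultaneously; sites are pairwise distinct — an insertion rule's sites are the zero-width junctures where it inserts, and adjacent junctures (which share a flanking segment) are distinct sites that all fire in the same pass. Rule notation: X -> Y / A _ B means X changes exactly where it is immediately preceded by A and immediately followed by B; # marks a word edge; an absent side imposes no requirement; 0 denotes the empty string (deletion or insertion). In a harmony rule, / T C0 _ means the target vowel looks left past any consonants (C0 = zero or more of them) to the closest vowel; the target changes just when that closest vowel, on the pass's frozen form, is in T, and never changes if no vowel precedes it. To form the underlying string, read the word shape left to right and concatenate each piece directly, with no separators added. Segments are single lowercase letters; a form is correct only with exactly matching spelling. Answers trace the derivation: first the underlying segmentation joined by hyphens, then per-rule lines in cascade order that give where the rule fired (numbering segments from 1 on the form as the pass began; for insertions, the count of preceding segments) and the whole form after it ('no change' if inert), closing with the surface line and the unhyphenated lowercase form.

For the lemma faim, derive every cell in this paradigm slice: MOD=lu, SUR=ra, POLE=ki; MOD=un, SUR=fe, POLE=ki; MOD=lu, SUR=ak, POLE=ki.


cell MOD=lu, SUR=ra, POLE=ki:
underlying: faim-mo-d-al
1. o -> e, u -> i / F C0 _: fires at position(s) 6: faimmedal
2. e -> o, i -> u / B C0 _: fires at position(s) 3: faummedal
surface: faummedal

cell MOD=un, SUR=fe, POLE=ki:
underlying: faim-lev-bu-al
1. o -> e, u -> i / F C0 _: fires at position(s) 9: faimlevbial
2. e -> o, i -> u / B C0 _: fires at position(s) 3: faumlevbial
surface: faumlevbial

cell MOD=lu, SUR=ak, POLE=ki:
underlying: faim-tt-d-al
1. o -> e, u -> i / F C0 _: no change
2. e -> o, i -> u / B C0 _: fires at position(s) 3: faumttdal
surface: faumttdal


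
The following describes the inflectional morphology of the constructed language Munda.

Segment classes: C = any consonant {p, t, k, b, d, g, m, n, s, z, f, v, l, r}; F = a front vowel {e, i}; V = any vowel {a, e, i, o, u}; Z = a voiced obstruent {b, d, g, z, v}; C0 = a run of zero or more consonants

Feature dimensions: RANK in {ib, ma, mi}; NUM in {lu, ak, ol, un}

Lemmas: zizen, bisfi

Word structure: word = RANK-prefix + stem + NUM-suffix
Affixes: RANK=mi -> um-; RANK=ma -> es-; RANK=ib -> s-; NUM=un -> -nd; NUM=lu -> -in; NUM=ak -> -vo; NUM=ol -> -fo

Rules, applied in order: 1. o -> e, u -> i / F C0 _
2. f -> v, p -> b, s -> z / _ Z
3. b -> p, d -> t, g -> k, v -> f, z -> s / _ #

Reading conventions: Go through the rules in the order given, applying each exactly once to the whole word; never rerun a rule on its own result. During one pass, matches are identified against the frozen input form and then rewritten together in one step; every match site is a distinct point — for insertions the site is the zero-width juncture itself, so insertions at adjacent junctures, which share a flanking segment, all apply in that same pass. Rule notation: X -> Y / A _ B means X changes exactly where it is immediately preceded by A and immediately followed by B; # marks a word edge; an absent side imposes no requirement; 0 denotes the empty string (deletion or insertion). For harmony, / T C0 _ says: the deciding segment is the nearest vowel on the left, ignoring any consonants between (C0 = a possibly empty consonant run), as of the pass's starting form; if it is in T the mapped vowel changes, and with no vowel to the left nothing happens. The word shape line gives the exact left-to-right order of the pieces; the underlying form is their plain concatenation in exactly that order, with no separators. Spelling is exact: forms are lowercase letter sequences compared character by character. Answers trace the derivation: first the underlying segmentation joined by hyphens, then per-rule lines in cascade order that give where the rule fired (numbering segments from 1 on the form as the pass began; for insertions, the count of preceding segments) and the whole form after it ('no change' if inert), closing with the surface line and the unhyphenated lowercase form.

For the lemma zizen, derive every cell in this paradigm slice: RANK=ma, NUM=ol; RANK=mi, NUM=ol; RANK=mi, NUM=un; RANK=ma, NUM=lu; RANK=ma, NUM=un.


cell RANK=ma, NUM=ol:
underlying: es-zizen-fo
1. o -> e, u -> i / F C0 _: fires at position(s) 9: eszizenfe
2. f -> v, p -> b, s -> z / _ Z: fires at position(s) 2: ezzizenfe
3. b -> p, d -> t, g -> k, v -> f, z -> s / _ #: no change
surface: ezzizenfe

cell RANK=mi, NUM=ol:
underlying: um-zizen-fo
1. o -> e, u -> i / F C0 _: fires at position(s) 9: umzizenfe
2. f -> v, p -> b, s -> z / _ Z: no change
3. b -> p, d -> t, g -> k, v -> f, z -> s / _ #: no change
surface: umzizenfe

cell RANK=mi, NUM=un:
underlying: um-zizen-nd
1. o -> e, u -> i / F C0 _: no change
2. f -> v, p -> b, s -> z / _ Z: no change
3. b -> p, d -> t, g -> k, v -> f, z -> s / _ #: fires at position(s) 9: umzizennt
surface: umzizennt

cell RANK=ma, NUM=lu:
underlying: es-zizen-in
1. o -> e, u -> i / F C0 _: no change
2. f -> v, p -> b, s -> z / _ Z: fires at position(s) 2: ezzizenin
3. b -> p, d -> t, g -> k, v -> f, z -> s / _ #: no change
surface: ezzizenin

cell RANK=ma, NUM=un:
underlying: es-zizen-nd
1. o -> e, u -> i / F C0 _: no change
2. f -> v, p -> b, s -> z / _ Z: fires at position(s) 2: ezzizennd
3. b -> p, d -> t, g -> k, v -> f, z -> s / _ #: fires at position(s) 9: ezzizennt
surface: ezzizennt


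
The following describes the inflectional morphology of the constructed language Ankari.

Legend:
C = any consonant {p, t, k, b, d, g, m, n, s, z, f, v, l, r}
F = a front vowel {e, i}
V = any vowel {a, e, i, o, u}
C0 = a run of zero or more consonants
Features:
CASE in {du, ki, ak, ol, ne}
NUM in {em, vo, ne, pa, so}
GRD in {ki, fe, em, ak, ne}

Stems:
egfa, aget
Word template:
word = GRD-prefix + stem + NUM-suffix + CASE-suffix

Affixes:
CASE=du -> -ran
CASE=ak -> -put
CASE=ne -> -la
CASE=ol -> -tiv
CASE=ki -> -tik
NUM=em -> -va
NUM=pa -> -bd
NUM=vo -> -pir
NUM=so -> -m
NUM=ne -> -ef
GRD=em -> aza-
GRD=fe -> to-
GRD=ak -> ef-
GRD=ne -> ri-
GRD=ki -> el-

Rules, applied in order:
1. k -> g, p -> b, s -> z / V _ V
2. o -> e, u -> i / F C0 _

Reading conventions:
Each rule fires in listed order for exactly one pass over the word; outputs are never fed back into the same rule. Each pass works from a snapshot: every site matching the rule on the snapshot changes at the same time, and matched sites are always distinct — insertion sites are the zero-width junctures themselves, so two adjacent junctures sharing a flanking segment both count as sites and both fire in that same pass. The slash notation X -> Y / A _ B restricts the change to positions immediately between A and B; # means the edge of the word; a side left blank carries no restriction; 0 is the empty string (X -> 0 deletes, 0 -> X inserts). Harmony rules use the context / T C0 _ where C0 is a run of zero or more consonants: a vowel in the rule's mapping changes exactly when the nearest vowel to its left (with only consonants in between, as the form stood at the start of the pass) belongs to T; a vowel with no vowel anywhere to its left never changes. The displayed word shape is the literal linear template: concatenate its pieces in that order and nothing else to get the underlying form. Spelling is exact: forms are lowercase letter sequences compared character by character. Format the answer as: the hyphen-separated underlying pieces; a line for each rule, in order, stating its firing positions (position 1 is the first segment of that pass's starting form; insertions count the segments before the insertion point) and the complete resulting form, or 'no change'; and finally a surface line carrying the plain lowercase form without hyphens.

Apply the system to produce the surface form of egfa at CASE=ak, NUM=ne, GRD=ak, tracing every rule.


underlying: ef-egfa-ef-put
1. k -> g, p -> b, s -> z / V _ V: no change
2. o -> e, u -> i / F C0 _: fires at position(s) 10: efegfaefpit
surface: efegfaefpit


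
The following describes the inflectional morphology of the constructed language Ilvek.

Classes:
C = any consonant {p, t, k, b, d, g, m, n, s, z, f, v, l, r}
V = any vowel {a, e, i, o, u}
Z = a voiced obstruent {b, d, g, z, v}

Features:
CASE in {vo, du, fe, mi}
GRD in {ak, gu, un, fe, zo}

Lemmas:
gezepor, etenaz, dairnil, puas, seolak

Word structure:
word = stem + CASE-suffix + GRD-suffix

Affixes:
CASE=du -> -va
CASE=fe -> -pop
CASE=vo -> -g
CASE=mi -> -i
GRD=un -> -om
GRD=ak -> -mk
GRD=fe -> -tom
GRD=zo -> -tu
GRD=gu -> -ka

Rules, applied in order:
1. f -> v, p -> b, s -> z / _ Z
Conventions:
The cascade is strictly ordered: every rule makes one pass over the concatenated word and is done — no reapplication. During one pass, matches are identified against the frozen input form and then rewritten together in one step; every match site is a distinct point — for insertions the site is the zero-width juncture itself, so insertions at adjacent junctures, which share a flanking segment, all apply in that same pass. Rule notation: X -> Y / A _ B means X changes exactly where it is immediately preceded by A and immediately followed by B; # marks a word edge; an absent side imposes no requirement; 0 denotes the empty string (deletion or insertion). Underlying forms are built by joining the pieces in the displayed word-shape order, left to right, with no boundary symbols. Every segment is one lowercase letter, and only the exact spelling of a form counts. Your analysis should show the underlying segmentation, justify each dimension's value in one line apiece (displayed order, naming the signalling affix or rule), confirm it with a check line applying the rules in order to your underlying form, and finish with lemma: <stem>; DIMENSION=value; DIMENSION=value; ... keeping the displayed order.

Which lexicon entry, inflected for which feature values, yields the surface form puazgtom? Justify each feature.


underlying: puas-g-tom
CASE=vo - signalled by the affix -g
GRD=fe - signalled by the affix -tom
check: puasgtom -> puazgtom
lemma: puas; CASE=vo; GRD=fe


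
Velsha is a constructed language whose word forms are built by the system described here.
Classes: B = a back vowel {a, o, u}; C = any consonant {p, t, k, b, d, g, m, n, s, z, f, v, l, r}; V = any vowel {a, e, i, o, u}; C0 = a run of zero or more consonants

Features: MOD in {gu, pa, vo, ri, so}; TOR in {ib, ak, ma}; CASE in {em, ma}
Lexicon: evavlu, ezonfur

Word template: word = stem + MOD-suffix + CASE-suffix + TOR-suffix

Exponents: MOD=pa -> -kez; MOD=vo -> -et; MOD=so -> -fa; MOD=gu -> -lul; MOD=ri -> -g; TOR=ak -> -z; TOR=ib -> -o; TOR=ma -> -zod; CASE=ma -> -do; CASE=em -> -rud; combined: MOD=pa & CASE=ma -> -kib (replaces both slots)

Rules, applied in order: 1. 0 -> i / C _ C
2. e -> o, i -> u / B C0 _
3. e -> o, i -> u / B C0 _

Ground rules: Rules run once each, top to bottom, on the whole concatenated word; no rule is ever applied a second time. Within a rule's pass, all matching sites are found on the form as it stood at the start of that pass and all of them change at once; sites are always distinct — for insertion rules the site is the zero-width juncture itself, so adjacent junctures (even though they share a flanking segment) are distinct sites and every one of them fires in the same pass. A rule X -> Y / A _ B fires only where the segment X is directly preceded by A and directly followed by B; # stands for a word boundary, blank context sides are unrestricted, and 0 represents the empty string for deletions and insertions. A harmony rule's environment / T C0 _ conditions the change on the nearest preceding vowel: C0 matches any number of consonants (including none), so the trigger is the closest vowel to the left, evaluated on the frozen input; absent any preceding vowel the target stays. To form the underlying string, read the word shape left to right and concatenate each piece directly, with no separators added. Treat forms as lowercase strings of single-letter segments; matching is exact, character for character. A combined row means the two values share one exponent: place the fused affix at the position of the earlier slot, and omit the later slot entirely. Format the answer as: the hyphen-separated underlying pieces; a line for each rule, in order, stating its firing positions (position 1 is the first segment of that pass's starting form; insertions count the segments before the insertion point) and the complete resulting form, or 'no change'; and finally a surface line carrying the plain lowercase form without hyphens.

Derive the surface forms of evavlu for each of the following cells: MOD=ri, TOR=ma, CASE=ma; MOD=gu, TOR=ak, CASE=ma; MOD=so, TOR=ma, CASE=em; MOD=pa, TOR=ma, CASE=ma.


cell MOD=ri, TOR=ma, CASE=ma:
underlying: evavlu-g-do-zod
1. 0 -> i / C _ C: inserts after position(s) 4, 7: evavilugidozod
2. e -> o, i -> u / B C0 _: fires at position(s) 5, 9: evavulugudozod
3. e -> o, i -> u / B C0 _: no change
surface: evavulugudozod

cell MOD=gu, TOR=ak, CASE=ma:
underlying: evavlu-lul-do-z
1. 0 -> i / C _ C: inserts after position(s) 4, 9: evavilululidoz
2. e -> o, i -> u / B C0 _: fires at position(s) 5, 11: evavulululudoz
3. e -> o, i -> u / B C0 _: no change
surface: evavulululudoz

cell MOD=so, TOR=ma, CASE=em:
underlying: evavlu-fa-rud-zod
1. 0 -> i / C _ C: inserts after position(s) 4, 11: evavilufarudizod
2. e -> o, i -> u / B C0 _: fires at position(s) 5, 13: evavulufaruduzod
3. e -> o, i -> u / B C0 _: no change
surface: evavulufaruduzod

cell MOD=pa, TOR=ma, CASE=ma:
underlying: evavlu-kib-zod
1. 0 -> i / C _ C: inserts after position(s) 4, 9: evavilukibizod
2. e -> o, i -> u / B C0 _: fires at position(s) 5, 9: evavulukubizod
3. e -> o, i -> u / B C0 _: fires at position(s) 11: evavulukubuzod
surface: evavulukubuzod
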